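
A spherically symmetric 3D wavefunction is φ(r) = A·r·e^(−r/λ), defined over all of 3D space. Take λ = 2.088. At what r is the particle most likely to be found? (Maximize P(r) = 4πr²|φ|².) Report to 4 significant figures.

r ≈ 4.176

Differentiate P(r) = 4πr²|φ|² with respect to r and set to zero.
Solving yields r = 2·λ.
With λ = 2.088, the most probable radial distance is 4.1760.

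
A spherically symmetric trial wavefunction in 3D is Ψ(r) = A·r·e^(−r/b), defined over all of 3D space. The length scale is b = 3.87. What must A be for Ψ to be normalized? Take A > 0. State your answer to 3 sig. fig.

A ≈ 0.0111

Normalization requires ∫|Ψ|² 4πr² dr = 1, integrated from 0 to ∞.
(Spherical symmetry: dV = 4πr² dr.)
With ∫₀^∞ r^4 e^(−αr) dr = 4!/α^5, carrying out the integral gives A² · 3·π·b^5.
Setting this equal to 1 gives A² = 1/(3·π·b^5).
With b = 3.87: A² = 0.0001222 and A = 0.01106.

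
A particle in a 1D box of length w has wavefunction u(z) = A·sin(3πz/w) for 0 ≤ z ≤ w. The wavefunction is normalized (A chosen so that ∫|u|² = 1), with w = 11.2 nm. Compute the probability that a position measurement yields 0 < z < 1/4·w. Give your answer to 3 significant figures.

|u|² is the probability density, so P = ∫_{0}^{1/4·w} |u|² dz.
Since A² = 1/(w/2), this is the region integral divided by the full normalization integral.
In terms of t = z/w (A² and the length scale cancel between numerator and denominator), P = [∫_{0}^{1/4} sin(3·π·t)^2 dt] / [∫_{0}^{1} sin(3·π·t)^2 dt].
With ∫ sin(3·π·t)^2 dt = t/2 - sin(6·π·t)/(12·π) + C, the region integral is 1/(12·π) + 1/8 and the full one is 1/2.
This works out to P = (2 + 3·π)/(12·π).

P ≈ 0.303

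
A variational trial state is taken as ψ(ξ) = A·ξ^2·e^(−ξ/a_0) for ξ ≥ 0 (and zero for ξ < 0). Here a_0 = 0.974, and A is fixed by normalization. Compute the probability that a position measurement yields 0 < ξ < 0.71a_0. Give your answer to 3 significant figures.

P ≈ 0.0151

|ψ|² is the probability density, so P = ∫_{0}^{0.71a_0} |ψ|² dξ.
With A² fixed by ∫|ψ|² = 1, i.e. A² = (3·a_0^5/4)^(−1), substitute and integrate.
Let u = ξ/a_0; then A² and the length scale cancel, so P = ∫_{0}^{0.71} u^4·e^(-2·u) du ÷ ∫_{0}^{∞} u^4·e^(-2·u) du.
Using ∫ u^4·e^(-2·u) du = -(u^4/2 + u^3 + 3·u^2/2 + 3·u/2 + 3/4)·e^(-2·u), the numerator is ≈ 0.011293 and the denominator is 3/4.
Evaluating gives P = 0.01506.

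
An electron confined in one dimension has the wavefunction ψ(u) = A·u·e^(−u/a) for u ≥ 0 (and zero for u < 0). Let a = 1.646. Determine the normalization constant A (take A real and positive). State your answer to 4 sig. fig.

A ≈ 0.9471

Normalization requires ∫|ψ|² du = 1, integrated from 0 to ∞.
∫|ψ|² du = A²·(a^3/4).
So A² = (a^3/4)^(−1).
Plugging in a = 1.646 yields A = 0.94708.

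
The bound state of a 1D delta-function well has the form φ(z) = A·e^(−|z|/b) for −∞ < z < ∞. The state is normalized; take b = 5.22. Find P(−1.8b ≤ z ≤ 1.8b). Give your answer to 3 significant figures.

P ≈ 0.973

The probability is P = ∫ |φ|² dz over [−1.8b, 1.8b].
The normalization integral ∫|φ|²dz over the whole domain equals b·A², and A² cancels in the ratio.
By symmetry take twice the z ≥ 0 contribution in numerator and denominator; the 2's cancel. In terms of u = z/b (A² and the length scale cancel between numerator and denominator), P = [∫_{0}^{1.8} e^(-2·u) du] / [∫_{0}^{∞} e^(-2·u) du].
An antiderivative of e^(-2·u) is -e^(-2·u)/2; evaluating from 0 to 1.8 gives 1/2 - e^(-18/5)/2, while the full integral is 1/2.
Evaluating gives P = 0.9727.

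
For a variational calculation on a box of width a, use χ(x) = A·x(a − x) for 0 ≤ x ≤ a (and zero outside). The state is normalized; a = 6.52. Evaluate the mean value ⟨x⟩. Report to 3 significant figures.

⟨x⟩ ≈ 3.26

The expectation value is the |χ|²-weighted average of x: ∫ x|χ|² dx.
Expanding the polynomial and integrating term by term, the ratio of the moment integral to the normalization integral gives ⟨x⟩ = a/2.
With a = 6.52, ⟨x⟩ = 3.260.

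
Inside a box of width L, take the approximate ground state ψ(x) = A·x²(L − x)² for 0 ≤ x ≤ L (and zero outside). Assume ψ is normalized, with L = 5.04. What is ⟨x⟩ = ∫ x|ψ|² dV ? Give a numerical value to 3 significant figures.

The expectation value is the |ψ|²-weighted average of x: ∫ x|ψ|² dx.
Expanding the polynomial and integrating term by term, since the A² factors cancel between numerator and denominator, ⟨x⟩ = L/2.
Putting L = 5.04 gives 2.520.

⟨x⟩ ≈ 2.52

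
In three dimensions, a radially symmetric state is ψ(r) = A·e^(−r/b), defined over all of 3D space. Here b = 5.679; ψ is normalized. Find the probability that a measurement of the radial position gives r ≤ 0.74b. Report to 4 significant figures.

With dV = 4πr²dr, the probability is ∫|ψ|² dV over r ≤ 0.74b.
Normalization gives A² = 1/(π·b^3).
In terms of u = r/b (A², 4π and the length scale all cancel between numerator and denominator), P = [∫_{0}^{0.74} u^2·e^(-2·u) du] / [∫_{0}^{∞} u^2·e^(-2·u) du].
Using ∫ u^2·e^(-2·u) du = -(2·u^2 + 2·u + 1)·e^(-2·u)/4, the numerator is 1/4 - 4469·e^(-37/25)/5000 and the denominator is 1/4.
Taking the ratio yields P = 0.18615.

P ≈ 0.1861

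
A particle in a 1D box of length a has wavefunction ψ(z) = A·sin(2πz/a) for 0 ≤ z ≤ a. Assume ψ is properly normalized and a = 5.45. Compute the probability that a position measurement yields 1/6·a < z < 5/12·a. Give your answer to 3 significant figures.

P ≈ 0.388

The probability is P = ∫ |ψ|² dz over [1/6·a, 5/12·a].
With A² fixed by ∫|ψ|² = 1, i.e. A² = (a/2)^(−1), substitute and integrate.
Substituting u = z/a, A² and the length scale cancel in the ratio: P = ∫_{1/6}^{5/12} sin(2·π·u)^2 du / ∫_{0}^{1} sin(2·π·u)^2 du.
With ∫ sin(2·π·u)^2 du = u/2 - sin(4·π·u)/(8·π) + C, the region integral is √(3)/(8·π) + 1/8 and the full one is 1/2.
Evaluating gives P = (√(3) + π)/(4·π).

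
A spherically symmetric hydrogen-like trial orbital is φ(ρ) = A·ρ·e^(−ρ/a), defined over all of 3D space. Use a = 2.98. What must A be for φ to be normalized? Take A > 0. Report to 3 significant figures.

A ≈ 0.0212

The normalization condition is ∫|φ|² 4πρ² dρ = 1 from 0 to ∞.
With ∫₀^∞ ρ^4 e^(−αρ) dρ = 4!/α^5, with φ = A·ρ·e^(−ρ/a), the integral evaluates to A²·[3·π·a^5].
Setting this equal to 1 gives A² = 1/(3·π·a^5).
Plugging in a = 2.98 yields A = 0.02125.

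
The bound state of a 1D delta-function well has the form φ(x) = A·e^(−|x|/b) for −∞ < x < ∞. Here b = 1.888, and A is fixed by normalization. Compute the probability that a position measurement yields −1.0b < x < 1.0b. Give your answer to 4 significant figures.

|φ|² is the probability density, so P = ∫_{−1.0b}^{1.0b} |φ|² dx.
The normalization integral ∫|φ|²dx over the whole domain equals b·A², and A² cancels in the ratio.
Both integrals are even about x = 0, so only the x ≥ 0 halves are needed (the factors of 2 cancel). Let u = x/b; then A² and the length scale cancel, so P = ∫_{0}^{1.0} e^(-2·u) du ÷ ∫_{0}^{∞} e^(-2·u) du.
An antiderivative of e^(-2·u) is -e^(-2·u)/2; evaluating from 0 to 1.0 gives 1/2 - e^(-2)/2, while the full integral is 1/2.
Evaluating gives P = 0.86466.

P ≈ 0.8647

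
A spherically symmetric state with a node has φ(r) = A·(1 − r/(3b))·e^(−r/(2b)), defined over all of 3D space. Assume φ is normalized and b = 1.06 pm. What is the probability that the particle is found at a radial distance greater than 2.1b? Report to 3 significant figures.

P ≈ 0.669

Integrate the radial probability density 4πr²|φ|² over r > 2.1b.
Normalization gives A² = 1/(8·π·b^3/3).
Substituting u = r/b, A², 4π and the length scale all cancel in the ratio: P = ∫_{2.1}^{∞} u^2·(1 - u/3)^2·e^(-u) du / ∫_{0}^{∞} u^2·(1 - u/3)^2·e^(-u) du.
An antiderivative of u^2·(1 - u/3)^2·e^(-u) is (-u^4 + 2·u^3 - 3·u^2 - 6·u - 6)·e^(-u)/9; evaluating from 2.1 to ∞ gives ≈ 0.44569, while the full integral is 2/3.
This evaluates to P = 0.6685.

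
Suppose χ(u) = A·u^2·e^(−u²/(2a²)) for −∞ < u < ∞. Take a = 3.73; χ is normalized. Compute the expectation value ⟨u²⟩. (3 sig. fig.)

⟨u^2⟩ ≈ 34.8

The expectation value is the |χ|²-weighted average of u^2: ∫ u^2|χ|² du.
Evaluating both integrals, ⟨u²⟩ = 5·a^2/2.
With a = 3.73, ⟨u^2⟩ = 34.78.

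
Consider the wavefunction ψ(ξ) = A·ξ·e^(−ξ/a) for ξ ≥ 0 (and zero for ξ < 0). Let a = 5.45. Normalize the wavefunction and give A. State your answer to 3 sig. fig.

Require ∫ |ψ|² dξ = 1 over the whole domain.
Recall ∫₀^∞ ξ^m e^(−ξ/β) dξ = m!·β^(m+1), with ψ = A·ξ·e^(−ξ/a), the integral evaluates to A²·[a^3/4].
Hence A² = 1/[a^3/4].
Plugging in a = 5.45 yields A = 0.1572.

A ≈ 0.157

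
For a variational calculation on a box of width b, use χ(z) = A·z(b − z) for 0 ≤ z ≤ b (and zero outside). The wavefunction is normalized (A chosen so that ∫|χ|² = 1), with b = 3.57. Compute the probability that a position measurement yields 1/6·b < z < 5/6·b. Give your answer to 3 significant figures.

|χ|² is the probability density, so P = ∫_{1/6·b}^{5/6·b} |χ|² dz.
The normalization integral ∫|χ|²dz over the whole domain equals b^5/30·A², and A² cancels in the ratio.
Let u = z/b; then A² and the length scale cancel, so P = ∫_{1/6}^{5/6} u^2·(1 - u)^2 du ÷ ∫_{0}^{1} u^2·(1 - u)^2 du.
With ∫ u^2·(1 - u)^2 du = u^3·(6·u^2 - 15·u + 10)/30 + C, the region integral is 301/9720 and the full one is 1/30.
Evaluating gives P = 301/324.

P ≈ 0.929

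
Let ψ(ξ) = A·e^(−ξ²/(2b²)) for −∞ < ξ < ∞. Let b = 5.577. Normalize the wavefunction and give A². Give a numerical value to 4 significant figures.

A^2 ≈ 0.1012

We need A² ∫|f|² dξ = 1, taking the integral from −∞ to ∞.
Carrying out the integral gives A² · √(π)·b.
Substituting b = 5.577 gives A² = 0.10116, so A = 0.31806.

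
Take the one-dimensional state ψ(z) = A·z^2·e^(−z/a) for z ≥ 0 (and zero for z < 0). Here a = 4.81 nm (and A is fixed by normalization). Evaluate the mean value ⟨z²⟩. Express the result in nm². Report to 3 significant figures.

⟨z^2⟩ ≈ 174 nm^2

By definition ⟨z²⟩ = ∫ z^2 |ψ(z)|² dz.
Since the A² factors cancel between numerator and denominator, ⟨z²⟩ = 15·a^2/2.
With a = 4.81, ⟨z^2⟩ = 173.5.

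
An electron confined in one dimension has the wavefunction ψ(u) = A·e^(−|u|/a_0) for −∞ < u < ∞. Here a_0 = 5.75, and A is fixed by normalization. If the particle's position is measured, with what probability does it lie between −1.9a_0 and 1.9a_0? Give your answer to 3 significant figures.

|ψ|² is the probability density, so P = ∫_{−1.9a_0}^{1.9a_0} |ψ|² du.
Since A² = 1/(a_0), this is the region integral divided by the full normalization integral.
By symmetry take twice the u ≥ 0 contribution in numerator and denominator; the 2's cancel. In terms of t = u/a_0 (A² and the length scale cancel between numerator and denominator), P = [∫_{0}^{1.9} e^(-2·t) dt] / [∫_{0}^{∞} e^(-2·t) dt].
With ∫ e^(-2·t) dt = -e^(-2·t)/2 + C, the region integral is 1/2 - e^(-19/5)/2 and the full one is 1/2.
Evaluating gives P = 0.9776.

P ≈ 0.978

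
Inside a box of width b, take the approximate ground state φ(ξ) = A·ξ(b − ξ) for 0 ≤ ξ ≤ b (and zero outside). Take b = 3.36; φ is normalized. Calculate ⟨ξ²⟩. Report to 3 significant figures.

⟨ξ^2⟩ ≈ 3.23

By definition ⟨ξ²⟩ = ∫ ξ^2 |φ(ξ)|² dξ.
Expanding the polynomial and integrating term by term, since the A² factors cancel between numerator and denominator, ⟨ξ²⟩ = 2·b^2/7.
Putting b = 3.36 gives 3.226.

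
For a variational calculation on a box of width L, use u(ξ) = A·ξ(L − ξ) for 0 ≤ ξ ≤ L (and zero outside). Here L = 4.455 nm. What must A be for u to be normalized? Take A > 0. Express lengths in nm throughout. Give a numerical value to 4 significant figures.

Normalization requires ∫|u|² dξ = 1, integrated from 0 to L.
Expanding the polynomial and integrating term by term, with u = A·ξ(L − ξ), the integral evaluates to A²·[L^5/30].
Plugging in L = 4.455 yields A = 0.13075.

A ≈ 0.1307 nm^(-5/2)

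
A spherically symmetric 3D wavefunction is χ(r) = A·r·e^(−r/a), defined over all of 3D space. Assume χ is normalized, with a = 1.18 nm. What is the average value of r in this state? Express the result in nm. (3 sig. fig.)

By definition ⟨r⟩ = ∫ r |χ(r)|² 4πr² dr.
The ratio of the moment integral to the normalization integral gives ⟨r⟩ = 5·a/2.
With a = 1.18, ⟨r⟩ = 2.950.

⟨r⟩ ≈ 2.95 nm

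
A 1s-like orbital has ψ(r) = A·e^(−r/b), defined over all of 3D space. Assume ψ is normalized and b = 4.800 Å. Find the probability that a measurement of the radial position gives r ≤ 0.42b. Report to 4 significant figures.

P = ∫ |ψ|² 4πr² dr over r ≤ 0.42b.
A² is fixed by ∫₀^∞ 4πr²|ψ|² dr = 1, i.e. A² = (π·b^3)^(−1).
Let u = r/b; then A², 4π and the length scale all cancel, so P = ∫_{0}^{0.42} u^2·e^(-2·u) du ÷ ∫_{0}^{∞} u^2·e^(-2·u) du.
Using ∫ u^2·e^(-2·u) du = -(2·u^2 + 2·u + 1)·e^(-2·u)/4, the numerator is 1/4 - 2741·e^(-21/25)/5000 and the denominator is 1/4.
This evaluates to P = 0.053345.

P ≈ 0.05335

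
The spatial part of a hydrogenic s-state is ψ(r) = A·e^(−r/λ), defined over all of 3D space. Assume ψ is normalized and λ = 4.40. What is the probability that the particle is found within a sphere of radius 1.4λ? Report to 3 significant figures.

P ≈ 0.531

With dV = 4πr²dr, the probability is ∫|ψ|² dV over r ≤ 1.4λ.
Normalization gives A² = 1/(π·λ^3).
In terms of u = r/λ (A², 4π and the length scale all cancel between numerator and denominator), P = [∫_{0}^{1.4} u^2·e^(-2·u) du] / [∫_{0}^{∞} u^2·e^(-2·u) du].
Using ∫ u^2·e^(-2·u) du = -(2·u^2 + 2·u + 1)·e^(-2·u)/4, the numerator is 1/4 - 193·e^(-14/5)/100 and the denominator is 1/4.
The region integral divided by the full integral gives P = 0.5305.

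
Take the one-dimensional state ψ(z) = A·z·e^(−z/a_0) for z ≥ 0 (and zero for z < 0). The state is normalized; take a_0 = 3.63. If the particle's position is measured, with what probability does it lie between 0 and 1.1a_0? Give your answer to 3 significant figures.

P ≈ 0.377

The probability is P = ∫ |ψ|² dz over [0, 1.1a_0].
The normalization integral ∫|ψ|²dz over the whole domain equals a_0^3/4·A², and A² cancels in the ratio.
Let u = z/a_0; then A² and the length scale cancel, so P = ∫_{0}^{1.1} u^2·e^(-2·u) du ÷ ∫_{0}^{∞} u^2·e^(-2·u) du.
Using ∫ u^2·e^(-2·u) du = -(2·u^2 + 2·u + 1)·e^(-2·u)/4, the numerator is 1/4 - 281·e^(-11/5)/200 and the denominator is 1/4.
Taking the ratio, P = 0.3773.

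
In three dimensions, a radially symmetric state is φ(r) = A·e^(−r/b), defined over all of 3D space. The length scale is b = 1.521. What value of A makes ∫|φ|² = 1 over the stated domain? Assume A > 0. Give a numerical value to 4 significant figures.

A ≈ 0.3008

Normalization requires ∫|φ|² 4πr² dr = 1, integrated from 0 to ∞.
The angular integral contributes 4π, leaving ∫₀^∞ r²|φ|² dr.
Recall ∫₀^∞ r^m e^(−r/β) dr = m!·β^(m+1), carrying out the integral gives A² · π·b^3.
Setting this equal to 1 gives A² = 1/(π·b^3).
Plugging in b = 1.521 yields A = 0.30077.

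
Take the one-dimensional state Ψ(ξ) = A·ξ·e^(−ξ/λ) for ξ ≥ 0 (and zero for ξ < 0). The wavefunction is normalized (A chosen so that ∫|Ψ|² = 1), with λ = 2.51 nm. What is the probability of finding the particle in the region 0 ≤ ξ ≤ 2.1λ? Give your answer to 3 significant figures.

P = ∫_{0}^{2.1λ} |Ψ(ξ)|² dξ.
The normalization integral ∫|Ψ|²dξ over the whole domain equals λ^3/4·A², and A² cancels in the ratio.
In terms of u = ξ/λ (A² and the length scale cancel between numerator and denominator), P = [∫_{0}^{2.1} u^2·e^(-2·u) du] / [∫_{0}^{∞} u^2·e^(-2·u) du].
With ∫ u^2·e^(-2·u) du = -(2·u^2 + 2·u + 1)·e^(-2·u)/4 + C, the region integral is 1/4 - 701·e^(-21/5)/200 and the full one is 1/4.
This works out to P = 0.7898.

P ≈ 0.790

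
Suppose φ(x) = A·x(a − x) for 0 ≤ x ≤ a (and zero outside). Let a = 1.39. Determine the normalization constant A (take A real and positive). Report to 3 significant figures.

A ≈ 2.40

We need A² ∫|f|² dx = 1, taking the integral from 0 to a.
∫|φ|² dx = A²·(a^5/30).
Substituting a = 1.39 gives A² = 5.782, so A = 2.404.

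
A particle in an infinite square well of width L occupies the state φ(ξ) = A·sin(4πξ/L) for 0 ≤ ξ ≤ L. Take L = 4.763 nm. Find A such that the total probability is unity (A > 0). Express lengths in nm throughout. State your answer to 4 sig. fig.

Normalization requires ∫|φ|² dξ = 1, integrated from 0 to L.
With ∫₀^L sin²(nπξ/L) dξ = L/2, carrying out the integral gives A² · L/2.
With L = 4.763: A² = 0.41990 and A = 0.64800.

A ≈ 0.6480 nm^(-1/2)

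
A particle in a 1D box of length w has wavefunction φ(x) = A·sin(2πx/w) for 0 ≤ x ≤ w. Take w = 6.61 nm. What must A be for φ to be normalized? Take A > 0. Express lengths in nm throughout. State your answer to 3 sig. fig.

Normalization requires ∫|φ|² dx = 1, integrated from 0 to w.
Carrying out the integral gives A² · w/2.
Substituting w = 6.61 gives A² = 0.3026, so A = 0.5501.

A ≈ 0.550 nm^(-1/2)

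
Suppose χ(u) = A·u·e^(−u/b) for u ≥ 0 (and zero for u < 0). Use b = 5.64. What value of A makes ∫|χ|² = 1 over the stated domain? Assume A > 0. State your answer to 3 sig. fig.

A ≈ 0.149

We need A² ∫|f|² du = 1, taking the integral from 0 to ∞.
Using ∫₀^∞ uⁿ e^(−αu) du = n!/αⁿ⁺¹, ∫|χ|² du = A²·(b^3/4).
Hence A² = 1/[b^3/4].
Substituting b = 5.64 gives A² = 0.02230, so A = 0.1493.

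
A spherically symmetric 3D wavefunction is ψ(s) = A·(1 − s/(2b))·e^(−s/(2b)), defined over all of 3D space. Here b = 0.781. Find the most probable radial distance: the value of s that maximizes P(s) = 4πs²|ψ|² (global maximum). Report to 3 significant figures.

Differentiate P(s) = 4πs²|ψ|² with respect to s and set to zero.
This gives s = b·(√(5) + 3).
With b = 0.781, the most probable radial distance is 4.089.

s ≈ 4.09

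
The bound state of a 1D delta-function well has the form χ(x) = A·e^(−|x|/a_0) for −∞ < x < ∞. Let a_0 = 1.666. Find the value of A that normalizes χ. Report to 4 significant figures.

A ≈ 0.7748

Require ∫ |χ|² dx = 1 over the whole domain.
∫|χ|² dx = A²·(a_0).
So A² = (a_0)^(−1).
Plugging in a_0 = 1.666 yields A = 0.77475.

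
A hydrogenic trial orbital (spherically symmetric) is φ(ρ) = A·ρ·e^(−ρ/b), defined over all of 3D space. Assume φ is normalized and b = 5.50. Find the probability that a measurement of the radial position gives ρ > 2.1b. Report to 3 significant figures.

P = ∫ |φ|² 4πρ² dρ over ρ > 2.1b.
Normalization gives A² = 1/(3·π·b^5).
In terms of u = ρ/b (A², 4π and the length scale all cancel between numerator and denominator), P = [∫_{2.1}^{∞} u^4·e^(-2·u) du] / [∫_{0}^{∞} u^4·e^(-2·u) du].
With ∫ u^4·e^(-2·u) du = -(u^4/2 + u^3 + 3·u^2/2 + 3·u/2 + 3/4)·e^(-2·u) + C, the region integral is ≈ 0.44237 and the full one is 3/4.
This evaluates to P = 0.5898.

P ≈ 0.590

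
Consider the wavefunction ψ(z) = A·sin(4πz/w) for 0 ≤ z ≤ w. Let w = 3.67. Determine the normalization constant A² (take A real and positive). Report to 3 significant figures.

A^2 ≈ 0.545

Require ∫ |ψ|² dz = 1 over the whole domain.
Carrying out the integral gives A² · w/2.
Setting this equal to 1 gives A² = 1/(w/2).
With w = 3.67: A² = 0.5450 and A = 0.7382.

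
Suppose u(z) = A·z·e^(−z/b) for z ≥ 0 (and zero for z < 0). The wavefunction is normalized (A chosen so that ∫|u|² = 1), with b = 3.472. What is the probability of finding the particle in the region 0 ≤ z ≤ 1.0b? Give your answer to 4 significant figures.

P = ∫_{0}^{1.0b} |u(z)|² dz.
With A² fixed by ∫|u|² = 1, i.e. A² = (b^3/4)^(−1), substitute and integrate.
Substituting t = z/b, A² and the length scale cancel in the ratio: P = ∫_{0}^{1.0} t^2·e^(-2·t) dt / ∫_{0}^{∞} t^2·e^(-2·t) dt.
An antiderivative of t^2·e^(-2·t) is -(2·t^2 + 2·t + 1)·e^(-2·t)/4; evaluating from 0 to 1.0 gives 1/4 - 5·e^(-2)/4, while the full integral is 1/4.
This works out to P = 0.32332.

P ≈ 0.3233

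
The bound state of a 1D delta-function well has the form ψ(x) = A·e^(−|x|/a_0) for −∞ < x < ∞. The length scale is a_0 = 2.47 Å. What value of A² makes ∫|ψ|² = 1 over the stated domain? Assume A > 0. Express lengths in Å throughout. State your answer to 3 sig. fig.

A^2 ≈ 0.405 Å^(-1)

We need A² ∫|f|² dx = 1, taking the integral from −∞ to ∞.
∫|ψ|² dx = A²·(a_0).
Setting this equal to 1 gives A² = 1/(a_0).
Plugging in a_0 = 2.47 yields A = 0.6363.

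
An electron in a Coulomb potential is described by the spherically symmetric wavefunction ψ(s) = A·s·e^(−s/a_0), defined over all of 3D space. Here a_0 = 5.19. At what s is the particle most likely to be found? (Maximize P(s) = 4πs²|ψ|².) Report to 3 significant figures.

s ≈ 10.4

Differentiate P(s) = 4πs²|ψ|² with respect to s and set to zero.
This gives s = 2·a_0.
With a_0 = 5.19, the most probable radial distance is 10.38.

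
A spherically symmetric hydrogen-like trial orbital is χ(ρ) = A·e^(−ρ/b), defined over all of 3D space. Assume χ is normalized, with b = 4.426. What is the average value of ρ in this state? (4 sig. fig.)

⟨ρ⟩ ≈ 6.639

The expectation value is the |χ|²-weighted average of ρ: ∫ ρ|χ|² 4πρ² dρ.
Since the A² factors cancel between numerator and denominator, ⟨ρ⟩ = 3·b/2.
Putting b = 4.426 gives 6.6390.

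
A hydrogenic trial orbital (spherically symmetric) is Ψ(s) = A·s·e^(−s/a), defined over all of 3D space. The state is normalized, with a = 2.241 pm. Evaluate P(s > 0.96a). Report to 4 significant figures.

With dV = 4πs²ds, the probability is ∫|Ψ|² dV over s > 0.96a.
The full normalization integral is A²·[3·π·a^5] = 1, fixing A².
In terms of u = s/a (A², 4π and the length scale all cancel between numerator and denominator), P = [∫_{0.96}^{∞} u^4·e^(-2·u) du] / [∫_{0}^{∞} u^4·e^(-2·u) du].
Using ∫ u^4·e^(-2·u) du = -(u^4/2 + u^3 + 3·u^2/2 + 3·u/2 + 3/4)·e^(-2·u), the numerator is ≈ 0.715707 and the denominator is 3/4.
Taking the ratio yields P = 0.95428.

P ≈ 0.9543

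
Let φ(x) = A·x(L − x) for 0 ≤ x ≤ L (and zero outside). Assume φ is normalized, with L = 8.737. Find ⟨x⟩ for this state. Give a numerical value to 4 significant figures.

⟨x⟩ ≈ 4.369

The expectation value is the |φ|²-weighted average of x: ∫ x|φ|² dx.
Since the A² factors cancel between numerator and denominator, ⟨x⟩ = L/2.
Putting L = 8.737 gives 4.3685.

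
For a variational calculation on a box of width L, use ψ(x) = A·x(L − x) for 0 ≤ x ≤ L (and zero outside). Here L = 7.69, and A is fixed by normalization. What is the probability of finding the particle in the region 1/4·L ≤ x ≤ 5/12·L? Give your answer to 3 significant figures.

The probability is P = ∫ |ψ|² dx over [1/4·L, 5/12·L].
With A² fixed by ∫|ψ|² = 1, i.e. A² = (L^5/30)^(−1), substitute and integrate.
Let u = x/L; then A² and the length scale cancel, so P = ∫_{1/4}^{5/12} u^2·(1 - u)^2 du ÷ ∫_{0}^{1} u^2·(1 - u)^2 du.
With ∫ u^2·(1 - u)^2 du = u^3·(6·u^2 - 15·u + 10)/30 + C, the region integral is ≈ 0.0081035 and the full one is 1/30.
Taking the ratio, P = 0.2431.

P ≈ 0.243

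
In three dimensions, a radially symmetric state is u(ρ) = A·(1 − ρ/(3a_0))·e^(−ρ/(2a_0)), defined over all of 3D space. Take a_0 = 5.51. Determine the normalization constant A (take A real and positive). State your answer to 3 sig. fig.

A ≈ 0.0267

The normalization condition is ∫|u|² 4πρ² dρ = 1 from 0 to ∞.
The angular integral contributes 4π, leaving ∫₀^∞ ρ²|u|² dρ.
With ∫₀^∞ ρ^4 e^(−αρ) dρ = 4!/α^5, ∫|u|² 4πρ² dρ = A²·(8·π·a_0^3/3).
So A² = (8·π·a_0^3/3)^(−1).
With a_0 = 5.51: A² = 0.0007136 and A = 0.02671.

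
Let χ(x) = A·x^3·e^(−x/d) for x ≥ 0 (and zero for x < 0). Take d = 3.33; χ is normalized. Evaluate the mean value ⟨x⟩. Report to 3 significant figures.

⟨x⟩ ≈ 11.7

By definition ⟨x⟩ = ∫ x |χ(x)|² dx.
With ∫₀^∞ x^7 e^(−αx) dx = 7!/α^8, the ratio of the moment integral to the normalization integral gives ⟨x⟩ = 7·d/2.
Putting d = 3.33 gives 11.66.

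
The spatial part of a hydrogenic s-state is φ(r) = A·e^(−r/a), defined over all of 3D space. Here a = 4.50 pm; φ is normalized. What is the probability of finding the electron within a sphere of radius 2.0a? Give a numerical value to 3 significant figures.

P ≈ 0.762

P = ∫ |φ|² 4πr² dr over r ≤ 2.0a.
Normalization gives A² = 1/(π·a^3).
In terms of u = r/a (A², 4π and the length scale all cancel between numerator and denominator), P = [∫_{0}^{2.0} u^2·e^(-2·u) du] / [∫_{0}^{∞} u^2·e^(-2·u) du].
Using ∫ u^2·e^(-2·u) du = -(2·u^2 + 2·u + 1)·e^(-2·u)/4, the numerator is 1/4 - 13·e^(-4)/4 and the denominator is 1/4.
Taking the ratio yields P = 0.7619.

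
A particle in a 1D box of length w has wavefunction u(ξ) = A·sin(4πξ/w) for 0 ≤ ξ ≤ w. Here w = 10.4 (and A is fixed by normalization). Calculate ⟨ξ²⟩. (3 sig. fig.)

⟨ξ^2⟩ ≈ 35.7

The expectation value is the |u|²-weighted average of ξ^2: ∫ ξ^2|u|² dξ.
With ∫₀^w sin²(nπξ/w) dξ = w/2, the ratio of the moment integral to the normalization integral gives ⟨ξ²⟩ = -w^2/(32·π^2) + w^2/3.
With w = 10.4, ⟨ξ^2⟩ = 35.71.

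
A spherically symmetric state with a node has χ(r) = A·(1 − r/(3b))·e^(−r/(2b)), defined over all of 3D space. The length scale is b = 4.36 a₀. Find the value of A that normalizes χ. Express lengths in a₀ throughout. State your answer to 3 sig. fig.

Normalization requires ∫|χ|² 4πr² dr = 1, integrated from 0 to ∞.
In 3D with spherical symmetry the volume element is 4πr² dr.
With ∫₀^∞ r^4 e^(−αr) dr = 4!/α^5, with χ = A·(1 − r/(3b))·e^(−r/(2b)), the integral evaluates to A²·[8·π·b^3/3].
Setting this equal to 1 gives A² = 1/(8·π·b^3/3).
Plugging in b = 4.36 yields A = 0.03795.

A ≈ 0.0379 a₀^(-3/2)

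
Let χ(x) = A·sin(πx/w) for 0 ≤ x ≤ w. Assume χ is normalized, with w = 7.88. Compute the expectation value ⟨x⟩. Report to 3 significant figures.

⟨x⟩ ≈ 3.94

The expectation value is the |χ|²-weighted average of x: ∫ x|χ|² dx.
Using sin²θ = (1 − cos 2θ)/2, evaluating both integrals, ⟨x⟩ = w/2.
Putting w = 7.88 gives 3.940.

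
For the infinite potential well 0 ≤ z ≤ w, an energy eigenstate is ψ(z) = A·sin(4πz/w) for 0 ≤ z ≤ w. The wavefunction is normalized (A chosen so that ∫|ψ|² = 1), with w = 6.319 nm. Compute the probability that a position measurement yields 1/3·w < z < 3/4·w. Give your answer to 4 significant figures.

P ≈ 0.4511

|ψ|² is the probability density, so P = ∫_{1/3·w}^{3/4·w} |ψ|² dz.
The normalization integral ∫|ψ|²dz over the whole domain equals w/2·A², and A² cancels in the ratio.
In terms of u = z/w (A² and the length scale cancel between numerator and denominator), P = [∫_{1/3}^{3/4} sin(4·π·u)^2 du] / [∫_{0}^{1} sin(4·π·u)^2 du].
With ∫ sin(4·π·u)^2 du = u/2 - sin(4·π·u)·cos(4·π·u)/(8·π) + C, the region integral is √(3)/(32·π) + 5/24 and the full one is 1/2.
Evaluating gives P = √(3)/(16·π) + 5/12.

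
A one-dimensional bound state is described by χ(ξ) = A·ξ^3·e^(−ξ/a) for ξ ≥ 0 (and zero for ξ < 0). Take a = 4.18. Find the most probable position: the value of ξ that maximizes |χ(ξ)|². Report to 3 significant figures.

Set d/dξ [|χ(ξ)|²] = 0 and solve for ξ > 0.
Solving yields ξ = 3·a.
With a = 4.18, the most probable position is 12.54.

ξ ≈ 12.5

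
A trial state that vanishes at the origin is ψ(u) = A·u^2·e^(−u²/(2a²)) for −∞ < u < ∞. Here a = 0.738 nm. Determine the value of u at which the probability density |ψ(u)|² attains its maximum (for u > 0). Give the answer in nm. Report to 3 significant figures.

Set d/du [|ψ(u)|²] = 0 and solve for u > 0.
Solving yields u = √(2)·a.
With a = 0.738, the value of u > 0 at which the probability density is greatest is 1.044 nm.

u ≈ 1.04 nm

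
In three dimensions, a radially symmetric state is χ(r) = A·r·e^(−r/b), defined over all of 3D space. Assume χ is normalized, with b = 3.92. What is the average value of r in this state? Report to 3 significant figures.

⟨r⟩ ≈ 9.80

The expectation value is the |χ|²-weighted average of r: ∫ r|χ|² 4πr² dr.
With ∫₀^∞ r^5 e^(−αr) dr = 5!/α^6, the ratio of the moment integral to the normalization integral gives ⟨r⟩ = 5·b/2.
With b = 3.92, ⟨r⟩ = 9.800.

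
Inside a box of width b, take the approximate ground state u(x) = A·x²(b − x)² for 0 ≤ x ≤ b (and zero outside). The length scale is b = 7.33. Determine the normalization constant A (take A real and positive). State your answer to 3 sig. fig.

A ≈ 0.00321

Require ∫ |u|² dx = 1 over the whole domain.
Expanding the polynomial and integrating term by term, ∫|u|² dx = A²·(b^9/630).
With b = 7.33: A² = 0.00001031 and A = 0.003211.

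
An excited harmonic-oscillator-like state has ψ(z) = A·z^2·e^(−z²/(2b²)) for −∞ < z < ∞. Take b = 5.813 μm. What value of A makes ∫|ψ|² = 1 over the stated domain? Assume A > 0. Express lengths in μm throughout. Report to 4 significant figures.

A ≈ 0.01065 μm^(-5/2)

We need A² ∫|f|² dz = 1, taking the integral from −∞ to ∞.
Using the Gaussian integral ∫_{−∞}^{∞} e^(−αz²) dz = √(π/α), ∫|ψ|² dz = A²·(3·√(π)·b^5/4).
Setting this equal to 1 gives A² = 1/(3·√(π)·b^5/4).
Substituting b = 5.813 gives A² = 0.00011333, so A = 0.010646.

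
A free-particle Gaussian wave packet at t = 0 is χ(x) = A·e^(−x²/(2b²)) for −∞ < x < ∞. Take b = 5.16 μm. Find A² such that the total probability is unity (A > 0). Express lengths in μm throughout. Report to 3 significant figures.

A^2 ≈ 0.109 μm^(-1)

We need A² ∫|f|² dx = 1, taking the integral from −∞ to ∞.
The integral (without the A² prefactor) comes out to √(π)·b.
Plugging in b = 5.16 yields A = 0.3307.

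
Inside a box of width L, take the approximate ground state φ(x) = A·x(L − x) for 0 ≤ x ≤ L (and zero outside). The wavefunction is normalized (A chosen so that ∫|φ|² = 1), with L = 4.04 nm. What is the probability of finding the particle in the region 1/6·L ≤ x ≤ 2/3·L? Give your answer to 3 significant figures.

|φ|² is the probability density, so P = ∫_{1/6·L}^{2/3·L} |φ|² dx.
The normalization integral ∫|φ|²dx over the whole domain equals L^5/30·A², and A² cancels in the ratio.
In terms of u = x/L (A² and the length scale cancel between numerator and denominator), P = [∫_{1/6}^{2/3} u^2·(1 - u)^2 du] / [∫_{0}^{1} u^2·(1 - u)^2 du].
Using ∫ u^2·(1 - u)^2 du = u^3·(6·u^2 - 15·u + 10)/30, the numerator is 163/6480 and the denominator is 1/30.
Taking the ratio, P = 163/216.

P ≈ 0.755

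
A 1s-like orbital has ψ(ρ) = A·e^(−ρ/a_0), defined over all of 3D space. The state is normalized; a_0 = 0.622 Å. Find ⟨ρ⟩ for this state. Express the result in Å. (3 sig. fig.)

The expectation value is the |ψ|²-weighted average of ρ: ∫ ρ|ψ|² 4πρ² dρ.
The ratio of the moment integral to the normalization integral gives ⟨ρ⟩ = 3·a_0/2.
With a_0 = 0.622, ⟨ρ⟩ = 0.9330.

⟨ρ⟩ ≈ 0.933 Å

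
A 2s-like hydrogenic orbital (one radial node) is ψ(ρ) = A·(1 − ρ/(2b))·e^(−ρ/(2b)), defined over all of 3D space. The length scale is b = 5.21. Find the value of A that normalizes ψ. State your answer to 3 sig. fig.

A ≈ 0.0168

The normalization condition is ∫|ψ|² 4πρ² dρ = 1 from 0 to ∞.
In 3D with spherical symmetry the volume element is 4πρ² dρ.
The integral (without the A² prefactor) comes out to 8·π·b^3.
So A² = (8·π·b^3)^(−1).
Plugging in b = 5.21 yields A = 0.01677.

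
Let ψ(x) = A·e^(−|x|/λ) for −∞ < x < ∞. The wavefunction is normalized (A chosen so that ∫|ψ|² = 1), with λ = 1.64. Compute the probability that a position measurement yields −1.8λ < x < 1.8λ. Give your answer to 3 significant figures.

P ≈ 0.973

P = ∫_{−1.8λ}^{1.8λ} |ψ(x)|² dx.
The normalization integral ∫|ψ|²dx over the whole domain equals λ·A², and A² cancels in the ratio.
Both integrals are even about x = 0, so only the x ≥ 0 halves are needed (the factors of 2 cancel). Substituting u = x/λ, A² and the length scale cancel in the ratio: P = ∫_{0}^{1.8} e^(-2·u) du / ∫_{0}^{∞} e^(-2·u) du.
An antiderivative of e^(-2·u) is -e^(-2·u)/2; evaluating from 0 to 1.8 gives 1/2 - e^(-18/5)/2, while the full integral is 1/2.
This works out to P = 0.9727.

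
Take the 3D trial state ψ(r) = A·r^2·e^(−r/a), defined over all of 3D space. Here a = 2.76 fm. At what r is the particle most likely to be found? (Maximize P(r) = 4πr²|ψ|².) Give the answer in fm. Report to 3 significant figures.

r ≈ 8.28 fm

Differentiate P(r) = 4πr²|ψ|² with respect to r and set to zero.
Solving yields r = 3·a.
With a = 2.76, the most probable radial distance is 8.280 fm.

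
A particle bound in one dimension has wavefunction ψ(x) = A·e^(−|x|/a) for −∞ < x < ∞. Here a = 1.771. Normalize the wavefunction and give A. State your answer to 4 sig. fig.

A ≈ 0.7514

We need A² ∫|f|² dx = 1, taking the integral from −∞ to ∞.
Recall ∫₀^∞ x^m e^(−x/β) dx = m!·β^(m+1), carrying out the integral gives A² · a.
Hence A² = 1/[a].
Substituting a = 1.771 gives A² = 0.56465, so A = 0.75143.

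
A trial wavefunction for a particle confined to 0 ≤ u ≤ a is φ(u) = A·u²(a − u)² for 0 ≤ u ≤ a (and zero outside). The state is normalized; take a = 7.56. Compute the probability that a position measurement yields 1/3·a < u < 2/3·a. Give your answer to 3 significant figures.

P ≈ 0.710

The probability is P = ∫ |φ|² du over [1/3·a, 2/3·a].
Since A² = 1/(a^9/630), this is the region integral divided by the full normalization integral.
In terms of t = u/a (A² and the length scale cancel between numerator and denominator), P = [∫_{1/3}^{2/3} t^4·(1 - t)^4 dt] / [∫_{0}^{1} t^4·(1 - t)^4 dt].
An antiderivative of t^4·(1 - t)^4 is t^5·(70·t^4 - 315·t^3 + 540·t^2 - 420·t + 126)/630; evaluating from 1/3 to 2/3 gives ≈ 0.0011275, while the full integral is 1/630.
Evaluating gives P = 0.7103.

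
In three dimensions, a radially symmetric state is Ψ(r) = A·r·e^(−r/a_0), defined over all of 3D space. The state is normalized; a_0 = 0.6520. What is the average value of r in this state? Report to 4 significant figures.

⟨r⟩ ≈ 1.630

By definition ⟨r⟩ = ∫ r |Ψ(r)|² 4πr² dr.
Using ∫₀^∞ rⁿ e^(−αr) dr = n!/αⁿ⁺¹, the ratio of the moment integral to the normalization integral gives ⟨r⟩ = 5·a_0/2.
Putting a_0 = 0.6520 gives 1.6300.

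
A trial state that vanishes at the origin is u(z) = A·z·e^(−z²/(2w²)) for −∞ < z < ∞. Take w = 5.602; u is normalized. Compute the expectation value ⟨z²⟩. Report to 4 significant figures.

⟨z²⟩ = ∫ z^2 |u|² dz over the full domain.
With ∫_{−∞}^{∞} z^(2m) e^(−αz²) dz = (2m−1)!!·√π / (2^m α^(m+1/2)), evaluating both integrals, ⟨z²⟩ = 3·w^2/2.
With w = 5.602, ⟨z^2⟩ = 47.074.

⟨z^2⟩ ≈ 47.07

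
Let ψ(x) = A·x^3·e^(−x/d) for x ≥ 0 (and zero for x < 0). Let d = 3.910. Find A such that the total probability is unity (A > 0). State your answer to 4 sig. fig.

We need A² ∫|f|² dx = 1, taking the integral from 0 to ∞.
With ψ = A·x^3·e^(−x/d), the integral evaluates to A²·[45·d^7/8].
With d = 3.910: A² = 0.000012724 and A = 0.0035671.

A ≈ 0.003567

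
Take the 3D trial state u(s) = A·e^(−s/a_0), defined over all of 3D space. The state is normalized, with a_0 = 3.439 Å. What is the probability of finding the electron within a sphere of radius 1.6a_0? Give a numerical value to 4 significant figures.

P ≈ 0.6201

Integrate the radial probability density 4πs²|u|² over s ≤ 1.6a_0.
A² is fixed by ∫₀^∞ 4πs²|u|² ds = 1, i.e. A² = (π·a_0^3)^(−1).
Let t = s/a_0; then A², 4π and the length scale all cancel, so P = ∫_{0}^{1.6} t^2·e^(-2·t) dt ÷ ∫_{0}^{∞} t^2·e^(-2·t) dt.
Using ∫ t^2·e^(-2·t) dt = -(2·t^2 + 2·t + 1)·e^(-2·t)/4, the numerator is 1/4 - 233·e^(-16/5)/100 and the denominator is 1/4.
This evaluates to P = 0.62010.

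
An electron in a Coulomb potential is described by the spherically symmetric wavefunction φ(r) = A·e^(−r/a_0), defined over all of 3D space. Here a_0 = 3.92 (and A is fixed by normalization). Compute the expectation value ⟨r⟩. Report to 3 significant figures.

⟨r⟩ ≈ 5.88

The expectation value is the |φ|²-weighted average of r: ∫ r|φ|² 4πr² dr.
With ∫₀^∞ r^3 e^(−αr) dr = 3!/α^4, evaluating both integrals, ⟨r⟩ = 3·a_0/2.
With a_0 = 3.92, ⟨r⟩ = 5.880.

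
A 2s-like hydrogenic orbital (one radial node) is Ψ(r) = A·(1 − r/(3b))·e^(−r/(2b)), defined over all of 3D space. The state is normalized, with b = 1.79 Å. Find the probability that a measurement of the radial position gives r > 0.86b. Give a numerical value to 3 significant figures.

P ≈ 0.892

With dV = 4πr²dr, the probability is ∫|Ψ|² dV over r > 0.86b.
A² is fixed by ∫₀^∞ 4πr²|Ψ|² dr = 1, i.e. A² = (8·π·b^3/3)^(−1).
Substituting u = r/b, A², 4π and the length scale all cancel in the ratio: P = ∫_{0.86}^{∞} u^2·(1 - u/3)^2·e^(-u) du / ∫_{0}^{∞} u^2·(1 - u/3)^2·e^(-u) du.
With ∫ u^2·(1 - u/3)^2·e^(-u) du = (-u^4 + 2·u^3 - 3·u^2 - 6·u - 6)·e^(-u)/9 + C, the region integral is ≈ 0.59495 and the full one is 2/3.
The region integral divided by the full integral gives P = 0.8924.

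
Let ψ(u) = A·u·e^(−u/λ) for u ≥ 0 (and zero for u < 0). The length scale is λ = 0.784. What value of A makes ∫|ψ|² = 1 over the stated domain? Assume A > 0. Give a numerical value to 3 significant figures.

Require ∫ |ψ|² du = 1 over the whole domain.
Recall ∫₀^∞ u^m e^(−u/β) du = m!·β^(m+1), ∫|ψ|² du = A²·(λ^3/4).
Setting this equal to 1 gives A² = 1/(λ^3/4).
With λ = 0.784: A² = 8.301 and A = 2.881.

A ≈ 2.88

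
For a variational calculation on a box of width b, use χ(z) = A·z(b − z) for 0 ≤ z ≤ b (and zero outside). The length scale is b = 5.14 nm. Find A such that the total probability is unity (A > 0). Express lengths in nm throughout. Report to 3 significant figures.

A ≈ 0.0914 nm^(-5/2)

We need A² ∫|f|² dz = 1, taking the integral from 0 to b.
Expanding the polynomial and integrating term by term, the integral (without the A² prefactor) comes out to b^5/30.
With b = 5.14: A² = 0.008362 and A = 0.09144.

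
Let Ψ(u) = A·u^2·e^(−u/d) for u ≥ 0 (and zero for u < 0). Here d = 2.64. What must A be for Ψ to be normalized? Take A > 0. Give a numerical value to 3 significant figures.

The normalization condition is ∫|Ψ|² du = 1 from 0 to ∞.
With ∫₀^∞ u^4 e^(−αu) du = 4!/α^5, with Ψ = A·u^2·e^(−u/d), the integral evaluates to A²·[3·d^5/4].
So A² = (3·d^5/4)^(−1).
Plugging in d = 2.64 yields A = 0.1020.

A ≈ 0.102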